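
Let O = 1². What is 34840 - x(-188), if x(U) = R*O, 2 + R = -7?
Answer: 34849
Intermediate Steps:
R = -9 (R = -2 - 7 = -9)
O = 1
x(U) = -9 (x(U) = -9*1 = -9)
34840 - x(-188) = 34840 - 1*(-9) = 34840 + 9 = 34849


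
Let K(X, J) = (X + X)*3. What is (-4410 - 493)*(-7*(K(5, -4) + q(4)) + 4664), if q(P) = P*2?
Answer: -21563394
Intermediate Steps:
q(P) = 2*P
K(X, J) = 6*X (K(X, J) = (2*X)*3 = 6*X)
(-4410 - 493)*(-7*(K(5, -4) + q(4)) + 4664) = (-4410 - 493)*(-7*(6*5 + 2*4) + 4664) = -4903*(-7*(30 + 8) + 4664) = -4903*(-7*38 + 4664) = -4903*(-266 + 4664) = -4903*4398 = -21563394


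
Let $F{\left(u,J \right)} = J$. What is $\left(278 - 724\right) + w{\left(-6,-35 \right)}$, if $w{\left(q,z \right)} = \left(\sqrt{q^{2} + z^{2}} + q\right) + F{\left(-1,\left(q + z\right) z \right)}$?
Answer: $983 + \sqrt{1261} \approx 1018.5$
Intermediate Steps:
$w{\left(q,z \right)} = q + \sqrt{q^{2} + z^{2}} + z \left(q + z\right)$ ($w{\left(q,z \right)} = \left(\sqrt{q^{2} + z^{2}} + q\right) + \left(q + z\right) z = \left(q + \sqrt{q^{2} + z^{2}}\right) + z \left(q + z\right) = q + \sqrt{q^{2} + z^{2}} + z \left(q + z\right)$)
$\left(278 - 724\right) + w{\left(-6,-35 \right)} = \left(278 - 724\right) - \left(6 - \sqrt{\left(-6\right)^{2} + \left(-35\right)^{2}} + 35 \left(-6 - 35\right)\right) = -446 - \left(-1429 - \sqrt{36 + 1225}\right) = -446 + \left(-6 + \sqrt{1261} + 1435\right) = -446 + \left(1429 + \sqrt{1261}\right) = 983 + \sqrt{1261}$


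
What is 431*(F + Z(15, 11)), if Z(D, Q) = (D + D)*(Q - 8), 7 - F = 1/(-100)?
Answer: 4181131/100 ≈ 41811.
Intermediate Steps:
F = 701/100 (F = 7 - 1/(-100) = 7 - 1*(-1/100) = 7 + 1/100 = 701/100 ≈ 7.0100)
Z(D, Q) = 2*D*(-8 + Q) (Z(D, Q) = (2*D)*(-8 + Q) = 2*D*(-8 + Q))
431*(F + Z(15, 11)) = 431*(701/100 + 2*15*(-8 + 11)) = 431*(701/100 + 2*15*3) = 431*(701/100 + 90) = 431*(9701/100) = 4181131/100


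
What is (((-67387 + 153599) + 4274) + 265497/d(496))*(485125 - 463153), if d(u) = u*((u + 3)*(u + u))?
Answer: 122035135812459885/61380992 ≈ 1.9882e+9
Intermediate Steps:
d(u) = 2*u²*(3 + u) (d(u) = u*((3 + u)*(2*u)) = u*(2*u*(3 + u)) = 2*u²*(3 + u))
(((-67387 + 153599) + 4274) + 265497/d(496))*(485125 - 463153) = (((-67387 + 153599) + 4274) + 265497/((2*496²*(3 + 496))))*(485125 - 463153) = ((86212 + 4274) + 265497/((2*246016*499)))*21972 = (90486 + 265497/245523968)*21972 = (22216482033945/245523968)*21972 = 122035135812459885/61380992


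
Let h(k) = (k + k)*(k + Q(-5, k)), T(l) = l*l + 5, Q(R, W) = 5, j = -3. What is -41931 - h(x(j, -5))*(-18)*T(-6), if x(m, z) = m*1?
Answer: -50787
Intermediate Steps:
x(m, z) = m
T(l) = 5 + l² (T(l) = l² + 5 = 5 + l²)
h(k) = 2*k*(5 + k) (h(k) = (k + k)*(k + 5) = (2*k)*(5 + k) = 2*k*(5 + k))
-41931 - h(x(j, -5))*(-18)*T(-6) = -41931 - (2*(-3)*(5 - 3))*(-18)*(5 + (-6)²) = -41931 - (2*(-3)*2)*(-18)*(5 + 36) = -41931 - (-12*(-18))*41 = -41931 - 216*41 = -41931 - 1*8856 = -41931 - 8856 = -50787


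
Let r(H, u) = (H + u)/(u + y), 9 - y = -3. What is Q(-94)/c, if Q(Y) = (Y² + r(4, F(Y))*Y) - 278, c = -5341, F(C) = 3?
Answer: -127712/80115 ≈ -1.5941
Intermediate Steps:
y = 12 (y = 9 - 1*(-3) = 9 + 3 = 12)
r(H, u) = (H + u)/(12 + u) (r(H, u) = (H + u)/(u + 12) = (H + u)/(12 + u))
Q(Y) = -278 + Y² + 7*Y/15 (Q(Y) = (Y² + ((4 + 3)/(12 + 3))*Y) - 278 = (Y² + (7/15)*Y) - 278 = (Y² + ((1/15)*7)*Y) - 278 = (Y² + 7*Y/15) - 278 = -278 + Y² + 7*Y/15)
Q(-94)/c = (-278 + (-94)² + (7/15)*(-94))/(-5341) = (-278 + 8836 - 658/15)*(-1/5341) = (127712/15)*(-1/5341) = -127712/80115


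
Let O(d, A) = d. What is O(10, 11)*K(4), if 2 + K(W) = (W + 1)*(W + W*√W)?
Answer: 580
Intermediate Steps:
K(W) = -2 + (1 + W)*(W + W^(3/2)) (K(W) = -2 + (W + 1)*(W + W*√W) = -2 + (1 + W)*(W + W^(3/2)))
O(10, 11)*K(4) = 10*(-2 + 4 + 4² + 4^(3/2) + 4^(5/2)) = 10*(-2 + 4 + 16 + 8 + 32) = 10*58 = 580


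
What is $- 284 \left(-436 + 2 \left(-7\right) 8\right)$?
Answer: $155632$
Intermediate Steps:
$- 284 \left(-436 + 2 \left(-7\right) 8\right) = - 284 \left(-436 - 112\right) = \left(-284\right) \left(-548\right) = 155632$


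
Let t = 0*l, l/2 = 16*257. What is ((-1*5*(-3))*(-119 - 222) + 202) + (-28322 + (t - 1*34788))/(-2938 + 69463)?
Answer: -65380087/13305 ≈ -4913.9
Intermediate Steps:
l = 8224 (l = 2*(16*257) = 2*4112 = 8224)
t = 0 (t = 0*8224 = 0)
((-1*5*(-3))*(-119 - 222) + 202) + (-28322 + (t - 1*34788))/(-2938 + 69463) = ((-1*5*(-3))*(-119 - 222) + 202) + (-28322 + (0 - 1*34788))/(-2938 + 69463) = (-5*(-3)*(-341) + 202) + (-28322 + (0 - 34788))/66525 = (15*(-341) + 202) + (-28322 - 34788)*(1/66525) = (-5115 + 202) - 63110*1/66525 = -4913 - 12622/13305 = -65380087/13305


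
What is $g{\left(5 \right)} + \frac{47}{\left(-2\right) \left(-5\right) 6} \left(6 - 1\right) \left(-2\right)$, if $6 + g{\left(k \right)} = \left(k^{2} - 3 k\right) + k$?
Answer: $\frac{7}{6} \approx 1.1667$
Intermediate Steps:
$g{\left(k \right)} = -6 + k^{2} - 2 k$ ($g{\left(k \right)} = -6 + \left(\left(k^{2} - 3 k\right) + k\right) = -6 + \left(k^{2} - 2 k\right) = -6 + k^{2} - 2 k$)
$g{\left(5 \right)} + \frac{47}{\left(-2\right) \left(-5\right) 6} \left(6 - 1\right) \left(-2\right) = \left(-6 + 5^{2} - 10\right) + \frac{47}{\left(-2\right) \left(-5\right) 6} \left(6 - 1\right) \left(-2\right) = \left(-6 + 25 - 10\right) + \frac{47}{10 \cdot 6} \cdot 5 \left(-2\right) = 9 + \frac{47}{60} \left(-10\right) = 9 - \frac{47}{6} = \frac{7}{6}$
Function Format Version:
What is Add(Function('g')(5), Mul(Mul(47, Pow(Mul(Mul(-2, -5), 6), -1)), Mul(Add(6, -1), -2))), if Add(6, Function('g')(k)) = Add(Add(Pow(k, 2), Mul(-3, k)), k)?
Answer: Rational(7, 6) ≈ 1.1667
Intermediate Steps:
Function('g')(k) = Add(-6, Pow(k, 2), Mul(-2, k)) (Function('g')(k) = Add(-6, Add(Add(Pow(k, 2), Mul(-3, k)), k)) = Add(-6, Add(Pow(k, 2), Mul(-2, k))) = Add(-6, Pow(k, 2), Mul(-2, k)))
Add(Function('g')(5), Mul(Mul(47, Pow(Mul(Mul(-2, -5), 6), -1)), Mul(Add(6, -1), -2))) = Add(Add(-6, Pow(5, 2), Mul(-2, 5)), Mul(Mul(47, Pow(Mul(Mul(-2, -5), 6), -1)), Mul(Add(6, -1), -2))) = Add(Add(-6, 25, -10), Mul(Mul(47, Pow(Mul(10, 6), -1)), Mul(5, -2))) = Add(9, Mul(Mul(47, Pow(60, -1)), -10)) = Add(9, Mul(Mul(47, Rational(1, 60)), -10)) = Add(9, Mul(Rational(47, 60), -10)) = Add(9, Rational(-47, 6)) = Rational(7, 6)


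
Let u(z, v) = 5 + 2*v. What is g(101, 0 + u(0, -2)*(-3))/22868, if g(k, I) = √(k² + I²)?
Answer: √10210/22868 ≈ 0.0044186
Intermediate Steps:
g(k, I) = √(I² + k²)
g(101, 0 + u(0, -2)*(-3))/22868 = √((0 + (5 + 2*(-2))*(-3))² + 101²)/22868 = √((0 + (5 - 4)*(-3))² + 10201)*(1/22868) = √((0 + 1*(-3))² + 10201)*(1/22868) = √((0 - 3)² + 10201)*(1/22868) = √((-3)² + 10201)*(1/22868) = √(9 + 10201)*(1/22868) = √10210*(1/22868) = √10210/22868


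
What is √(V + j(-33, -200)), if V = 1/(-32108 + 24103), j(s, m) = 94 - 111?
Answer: I*√1089368430/8005 ≈ 4.1231*I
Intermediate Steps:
j(s, m) = -17
V = -1/8005 (V = 1/(-8005) = -1/8005 ≈ -0.00012492)
√(V + j(-33, -200)) = √(-1/8005 - 17) = √(-136086/8005) = I*√1089368430/8005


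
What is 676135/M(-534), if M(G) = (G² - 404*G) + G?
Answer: 676135/500358 ≈ 1.3513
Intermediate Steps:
M(G) = G² - 403*G
676135/M(-534) = 676135/((-534*(-403 - 534))) = 676135/((-534*(-937))) = 676135/500358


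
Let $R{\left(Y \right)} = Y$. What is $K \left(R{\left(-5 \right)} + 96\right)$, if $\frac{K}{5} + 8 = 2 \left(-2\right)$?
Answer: $-5460$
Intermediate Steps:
$K = -60$ ($K = -40 + 5 \cdot 2 \left(-2\right) = -40 + 5 \left(-4\right) = -40 - 20 = -60$)
$K \left(R{\left(-5 \right)} + 96\right) = - 60 \left(-5 + 96\right) = \left(-60\right) 91 = -5460$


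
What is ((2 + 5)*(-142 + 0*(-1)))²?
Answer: 988036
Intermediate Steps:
((2 + 5)*(-142 + 0*(-1)))² = (7*(-142 + 0))² = (7*(-142))² = (-994)² = 988036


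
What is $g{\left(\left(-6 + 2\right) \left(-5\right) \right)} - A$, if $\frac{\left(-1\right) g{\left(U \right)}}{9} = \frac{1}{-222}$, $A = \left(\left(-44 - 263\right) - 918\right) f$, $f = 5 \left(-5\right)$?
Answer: $- \frac{2266247}{74} \approx -30625.0$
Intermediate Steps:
$f = -25$
$A = 30625$ ($A = \left(\left(-44 - 263\right) - 918\right) \left(-25\right) = \left(-307 - 918\right) \left(-25\right) = \left(-1225\right) \left(-25\right) = 30625$)
$g{\left(U \right)} = \frac{3}{74}$ ($g{\left(U \right)} = - \frac{9}{-222} = \left(-9\right) \left(- \frac{1}{222}\right) = \frac{3}{74}$)
$g{\left(\left(-6 + 2\right) \left(-5\right) \right)} - A = \frac{3}{74} - 30625 = - \frac{2266247}{74}$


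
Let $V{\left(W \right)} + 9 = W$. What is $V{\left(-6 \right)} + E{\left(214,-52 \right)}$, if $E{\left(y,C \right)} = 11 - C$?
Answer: $48$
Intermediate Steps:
$V{\left(W \right)} = -9 + W$
$V{\left(-6 \right)} + E{\left(214,-52 \right)} = \left(-9 - 6\right) + \left(11 - -52\right) = -15 + \left(11 + 52\right) = -15 + 63 = 48$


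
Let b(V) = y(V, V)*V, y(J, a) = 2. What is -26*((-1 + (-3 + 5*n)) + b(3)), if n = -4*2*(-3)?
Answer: -3172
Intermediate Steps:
n = 24 (n = -8*(-3) = 24)
b(V) = 2*V
-26*((-1 + (-3 + 5*n)) + b(3)) = -26*((-1 + (-3 + 5*24)) + 2*3) = -26*((-1 + (-3 + 120)) + 6) = -26*((-1 + 117) + 6) = -26*(116 + 6) = -26*122 = -3172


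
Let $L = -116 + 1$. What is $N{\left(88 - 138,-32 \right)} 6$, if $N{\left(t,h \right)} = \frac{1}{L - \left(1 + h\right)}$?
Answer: $- \frac{1}{14} \approx -0.071429$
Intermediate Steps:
$L = -115$
$N{\left(t,h \right)} = \frac{1}{-116 - h}$ ($N{\left(t,h \right)} = \frac{1}{-115 - \left(1 + h\right)} = \frac{1}{-116 - h}$)
$N{\left(88 - 138,-32 \right)} 6 = - \frac{1}{116 - 32} \cdot 6 = - \frac{1}{84} \cdot 6 = \left(-1\right) \frac{1}{84} \cdot 6 = \left(- \frac{1}{84}\right) 6 = - \frac{1}{14}$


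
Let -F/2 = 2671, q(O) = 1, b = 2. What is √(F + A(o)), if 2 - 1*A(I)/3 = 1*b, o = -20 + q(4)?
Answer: I*√5342 ≈ 73.089*I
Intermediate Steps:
F = -5342 (F = -2*2671 = -5342)
o = -19 (o = -20 + 1 = -19)
A(I) = 0 (A(I) = 6 - 3*2 = 6 - 6 = 0)
√(F + A(o)) = √(-5342 + 0) = √(-5342) = I*√5342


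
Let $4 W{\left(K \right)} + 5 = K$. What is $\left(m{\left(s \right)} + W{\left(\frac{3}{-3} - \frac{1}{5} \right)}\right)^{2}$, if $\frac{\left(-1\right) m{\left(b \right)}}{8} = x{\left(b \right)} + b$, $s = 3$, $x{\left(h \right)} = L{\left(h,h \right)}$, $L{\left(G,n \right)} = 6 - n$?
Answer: $\frac{982081}{400} \approx 2455.2$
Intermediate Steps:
$x{\left(h \right)} = 6 - h$
$W{\left(K \right)} = - \frac{5}{4} + \frac{K}{4}$
$m{\left(b \right)} = -48$ ($m{\left(b \right)} = - 8 \left(\left(6 - b\right) + b\right) = \left(-8\right) 6 = -48$)
$\left(m{\left(s \right)} + W{\left(\frac{3}{-3} - \frac{1}{5} \right)}\right)^{2} = \left(-48 - \left(\frac{5}{4} - \frac{\frac{3}{-3} - \frac{1}{5}}{4}\right)\right)^{2} = \left(-48 - \left(\frac{5}{4} - \frac{3 \left(- \frac{1}{3}\right) - \frac{1}{5}}{4}\right)\right)^{2} = \left(-48 - \left(\frac{5}{4} - \frac{-1 - \frac{1}{5}}{4}\right)\right)^{2} = \left(-48 + \left(- \frac{5}{4} + \frac{1}{4} \left(- \frac{6}{5}\right)\right)\right)^{2} = \left(-48 - \frac{31}{20}\right)^{2} = \left(- \frac{991}{20}\right)^{2} = \frac{982081}{400}$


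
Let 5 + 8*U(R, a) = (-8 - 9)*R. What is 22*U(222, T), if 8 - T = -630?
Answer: -41569/4 ≈ -10392.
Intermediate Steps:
T = 638 (T = 8 - 1*(-630) = 8 + 630 = 638)
U(R, a) = -5/8 - 17*R/8 (U(R, a) = -5/8 + ((-8 - 9)*R)/8 = -5/8 + (-17*R)/8 = -5/8 - 17*R/8)
22*U(222, T) = 22*(-5/8 - 17/8*222) = 22*(-5/8 - 1887/4) = 22*(-3779/8) = -41569/4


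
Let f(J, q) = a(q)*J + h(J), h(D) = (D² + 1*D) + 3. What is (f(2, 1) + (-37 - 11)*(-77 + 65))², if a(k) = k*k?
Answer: 344569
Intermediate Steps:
h(D) = 3 + D + D² (h(D) = (D² + D) + 3 = (D + D²) + 3 = 3 + D + D²)
a(k) = k²
f(J, q) = 3 + J + J² + J*q² (f(J, q) = q²*J + (3 + J + J²) = J*q² + (3 + J + J²) = 3 + J + J² + J*q²)
(f(2, 1) + (-37 - 11)*(-77 + 65))² = ((3 + 2 + 2² + 2*1²) + (-37 - 11)*(-77 + 65))² = ((3 + 2 + 4 + 2*1) - 48*(-12))² = ((3 + 2 + 4 + 2) + 576)² = (11 + 576)² = 587² = 344569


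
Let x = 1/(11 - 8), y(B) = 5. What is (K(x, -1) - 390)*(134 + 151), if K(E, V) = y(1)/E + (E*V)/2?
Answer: -213845/2 ≈ -1.0692e+5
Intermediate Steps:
x = ⅓ (x = 1/3 = ⅓ ≈ 0.33333)
K(E, V) = 5/E + E*V/2 (K(E, V) = 5/E + (E*V)/2 = 5/E + (E*V)*(½) = 5/E + E*V/2)
(K(x, -1) - 390)*(134 + 151) = ((5/(⅓) + (½)*(⅓)*(-1)) - 390)*(134 + 151) = ((5*3 - ⅙) - 390)*285 = ((15 - ⅙) - 390)*285 = (89/6 - 390)*285 = -2251/6*285 = -213845/2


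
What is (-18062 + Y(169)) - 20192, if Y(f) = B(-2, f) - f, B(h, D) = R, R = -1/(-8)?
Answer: -307383/8 ≈ -38423.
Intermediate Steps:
R = ⅛ (R = -1*(-⅛) = ⅛ ≈ 0.12500)
B(h, D) = ⅛
Y(f) = ⅛ - f
(-18062 + Y(169)) - 20192 = (-18062 + (⅛ - 1*169)) - 20192 = (-18062 + (⅛ - 169)) - 20192 = (-18062 - 1351/8) - 20192 = -145847/8 - 20192 = -307383/8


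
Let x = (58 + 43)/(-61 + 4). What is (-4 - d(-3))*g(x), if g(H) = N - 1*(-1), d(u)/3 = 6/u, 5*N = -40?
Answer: -14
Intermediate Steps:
N = -8 (N = (⅕)*(-40) = -8)
d(u) = 18/u (d(u) = 3*(6/u) = 18/u)
x = -101/57 (x = 101/(-57) = 101*(-1/57) = -101/57 ≈ -1.7719)
g(H) = -7 (g(H) = -8 - 1*(-1) = -8 + 1 = -7)
(-4 - d(-3))*g(x) = (-4 - 18/(-3))*(-7) = (-4 - 18*(-1)/3)*(-7) = (-4 - 1*(-6))*(-7) = (-4 + 6)*(-7) = 2*(-7) = -14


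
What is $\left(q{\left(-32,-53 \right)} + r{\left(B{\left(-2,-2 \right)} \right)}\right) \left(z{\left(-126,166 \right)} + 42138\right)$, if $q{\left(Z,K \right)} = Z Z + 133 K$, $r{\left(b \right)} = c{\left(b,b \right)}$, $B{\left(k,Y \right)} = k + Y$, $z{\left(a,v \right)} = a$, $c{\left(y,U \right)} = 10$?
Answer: $-252702180$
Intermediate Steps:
$B{\left(k,Y \right)} = Y + k$
$r{\left(b \right)} = 10$
$q{\left(Z,K \right)} = Z^{2} + 133 K$
$\left(q{\left(-32,-53 \right)} + r{\left(B{\left(-2,-2 \right)} \right)}\right) \left(z{\left(-126,166 \right)} + 42138\right) = \left(\left(\left(-32\right)^{2} + 133 \left(-53\right)\right) + 10\right) \left(-126 + 42138\right) = \left(\left(1024 - 7049\right) + 10\right) 42012 = \left(-6025 + 10\right) 42012 = \left(-6015\right) 42012 = -252702180$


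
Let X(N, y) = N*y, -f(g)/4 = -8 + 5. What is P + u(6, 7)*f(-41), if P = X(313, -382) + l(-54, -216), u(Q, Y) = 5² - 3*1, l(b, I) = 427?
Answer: -118875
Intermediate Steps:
u(Q, Y) = 22 (u(Q, Y) = 25 - 3 = 22)
f(g) = 12 (f(g) = -4*(-8 + 5) = -4*(-3) = 12)
P = -119139 (P = 313*(-382) + 427 = -119566 + 427 = -119139)
P + u(6, 7)*f(-41) = -119139 + 22*12 = -119139 + 264 = -118875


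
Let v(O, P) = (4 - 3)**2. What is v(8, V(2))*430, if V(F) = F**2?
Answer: 430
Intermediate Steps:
v(O, P) = 1 (v(O, P) = 1**2 = 1)
v(8, V(2))*430 = 1*430 = 430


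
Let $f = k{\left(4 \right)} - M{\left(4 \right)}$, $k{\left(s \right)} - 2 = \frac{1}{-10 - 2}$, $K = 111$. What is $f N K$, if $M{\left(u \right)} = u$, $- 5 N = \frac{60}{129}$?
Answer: $\frac{925}{43} \approx 21.512$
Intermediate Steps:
$N = - \frac{4}{43}$ ($N = - \frac{60 \cdot \frac{1}{129}}{5} = \left(- \frac{1}{5}\right) \frac{20}{43} = - \frac{4}{43} \approx -0.093023$)
$k{\left(s \right)} = \frac{23}{12}$ ($k{\left(s \right)} = 2 + \frac{1}{-10 - 2} = 2 + \frac{1}{-12} = 2 - \frac{1}{12} = \frac{23}{12}$)
$f = - \frac{25}{12}$ ($f = \frac{23}{12} - 4 = - \frac{25}{12} \approx -2.0833$)
$f N K = \left(- \frac{25}{12}\right) \left(- \frac{4}{43}\right) 111 = \frac{25}{129} \cdot 111 = \frac{925}{43}$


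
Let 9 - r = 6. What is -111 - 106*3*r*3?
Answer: -2973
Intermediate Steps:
r = 3 (r = 9 - 1*6 = 9 - 6 = 3)
-111 - 106*3*r*3 = -111 - 106*3*3*3 = -111 - 954*3 = -111 - 106*27 = -111 - 2862 = -2973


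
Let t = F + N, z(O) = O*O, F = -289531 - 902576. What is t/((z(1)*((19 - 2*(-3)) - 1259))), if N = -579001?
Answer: 885554/617 ≈ 1435.3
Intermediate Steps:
F = -1192107
z(O) = O²
t = -1771108 (t = -1192107 - 579001 = -1771108)
t/((z(1)*((19 - 2*(-3)) - 1259))) = -1771108/((19 - 2*(-3)) - 1259) = -1771108/((19 + 6) - 1259) = -1771108/(25 - 1259) = -1771108/(1*(-1234)) = -1771108/(-1234) = -1771108*(-1/1234) = 885554/617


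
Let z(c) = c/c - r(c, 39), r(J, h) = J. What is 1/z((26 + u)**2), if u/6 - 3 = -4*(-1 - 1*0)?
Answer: -1/4623 ≈ -0.00021631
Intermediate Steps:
u = 42 (u = 18 + 6*(-4*(-1 - 1*0)) = 18 + 6*(-4*(-1 + 0)) = 18 + 6*(-4*(-1)) = 18 + 6*4 = 18 + 24 = 42)
z(c) = 1 - c (z(c) = c/c - c = 1 - c)
1/z((26 + u)**2) = 1/(1 - (26 + 42)**2) = 1/(1 - 1*68**2) = 1/(1 - 1*4624) = 1/(1 - 4624) = 1/(-4623) = -1/4623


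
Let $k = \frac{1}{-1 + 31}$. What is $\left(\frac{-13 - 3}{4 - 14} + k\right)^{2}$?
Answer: $\frac{2401}{900} \approx 2.6678$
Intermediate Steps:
$k = \frac{1}{30} \approx 0.033333$
$\left(\frac{-13 - 3}{4 - 14} + k\right)^{2} = \left(\frac{-13 - 3}{4 - 14} + \frac{1}{30}\right)^{2} = \left(- \frac{16}{-10} + \frac{1}{30}\right)^{2} = \left(\left(-16\right) \left(- \frac{1}{10}\right) + \frac{1}{30}\right)^{2} = \left(\frac{8}{5} + \frac{1}{30}\right)^{2} = \left(\frac{49}{30}\right)^{2} = \frac{2401}{900}$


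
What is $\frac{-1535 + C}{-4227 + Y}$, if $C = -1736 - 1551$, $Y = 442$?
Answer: $\frac{4822}{3785} \approx 1.274$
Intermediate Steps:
$C = -3287$
$\frac{-1535 + C}{-4227 + Y} = \frac{-1535 - 3287}{-4227 + 442} = - \frac{4822}{-3785} = \left(-4822\right) \left(- \frac{1}{3785}\right) = \frac{4822}{3785}$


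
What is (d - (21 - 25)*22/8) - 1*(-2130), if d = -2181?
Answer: -40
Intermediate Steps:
(d - (21 - 25)*22/8) - 1*(-2130) = (-2181 - (21 - 25)*22/8) - 1*(-2130) = (-2181 - (-4)*22*(⅛)) + 2130 = (-2181 - (-4)*11/4) + 2130 = (-2181 - 1*(-11)) + 2130 = (-2181 + 11) + 2130 = -2170 + 2130 = -40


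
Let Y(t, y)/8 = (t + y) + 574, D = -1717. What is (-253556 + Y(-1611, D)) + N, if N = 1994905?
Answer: 1719317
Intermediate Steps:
Y(t, y) = 4592 + 8*t + 8*y (Y(t, y) = 8*((t + y) + 574) = 8*(574 + t + y) = 4592 + 8*t + 8*y)
(-253556 + Y(-1611, D)) + N = (-253556 + (4592 + 8*(-1611) + 8*(-1717))) + 1994905 = (-253556 + (4592 - 12888 - 13736)) + 1994905 = (-253556 - 22032) + 1994905 = -275588 + 1994905 = 1719317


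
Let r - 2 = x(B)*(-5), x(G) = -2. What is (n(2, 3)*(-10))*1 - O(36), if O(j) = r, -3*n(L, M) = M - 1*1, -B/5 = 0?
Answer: -16/3 ≈ -5.3333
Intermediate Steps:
B = 0 (B = -5*0 = 0)
n(L, M) = ⅓ - M/3 (n(L, M) = -(M - 1*1)/3 = -(M - 1)/3 = -(-1 + M)/3 = ⅓ - M/3)
r = 12 (r = 2 - 2*(-5) = 2 + 10 = 12)
O(j) = 12
(n(2, 3)*(-10))*1 - O(36) = ((⅓ - ⅓*3)*(-10))*1 - 1*12 = ((⅓ - 1)*(-10))*1 - 12 = -⅔*(-10)*1 - 12 = (20/3)*1 - 12 = 20/3 - 12 = -16/3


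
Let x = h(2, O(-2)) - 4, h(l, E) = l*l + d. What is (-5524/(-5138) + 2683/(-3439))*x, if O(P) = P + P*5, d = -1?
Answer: -2605891/8834791 ≈ -0.29496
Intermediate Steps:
O(P) = 6*P (O(P) = P + 5*P = 6*P)
h(l, E) = -1 + l² (h(l, E) = l*l - 1 = l² - 1 = -1 + l²)
x = -1 (x = (-1 + 2²) - 4 = (-1 + 4) - 4 = 3 - 4 = -1)
(-5524/(-5138) + 2683/(-3439))*x = (-5524/(-5138) + 2683/(-3439))*(-1) = (-5524*(-1/5138) + 2683*(-1/3439))*(-1) = (2762/2569 - 2683/3439)*(-1) = (2605891/8834791)*(-1) = -2605891/8834791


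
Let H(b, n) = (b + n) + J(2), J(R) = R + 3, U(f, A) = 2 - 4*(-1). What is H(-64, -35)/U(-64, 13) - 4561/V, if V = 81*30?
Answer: -42631/2430 ≈ -17.544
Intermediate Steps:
U(f, A) = 6 (U(f, A) = 2 + 4 = 6)
J(R) = 3 + R
H(b, n) = 5 + b + n (H(b, n) = (b + n) + (3 + 2) = (b + n) + 5 = 5 + b + n)
V = 2430
H(-64, -35)/U(-64, 13) - 4561/V = (5 - 64 - 35)/6 - 4561/2430 = -94*1/6 - 4561*1/2430 = -47/3 - 4561/2430 = -42631/2430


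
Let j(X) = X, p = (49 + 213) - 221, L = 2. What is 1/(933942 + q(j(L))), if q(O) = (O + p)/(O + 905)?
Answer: 907/847085437 ≈ 1.0707e-6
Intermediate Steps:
p = 41 (p = 262 - 221 = 41)
q(O) = (41 + O)/(905 + O) (q(O) = (O + 41)/(O + 905) = (41 + O)/(905 + O))
1/(933942 + q(j(L))) = 1/(933942 + (41 + 2)/(905 + 2)) = 1/(933942 + 43/907) = 1/(847085437/907) = 907/847085437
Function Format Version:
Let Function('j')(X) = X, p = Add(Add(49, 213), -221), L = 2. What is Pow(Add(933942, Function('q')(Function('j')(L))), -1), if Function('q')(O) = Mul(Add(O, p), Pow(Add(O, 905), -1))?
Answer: Rational(907, 847085437) ≈ 1.0707e-6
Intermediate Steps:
p = 41 (p = Add(262, -221) = 41)
Function('q')(O) = Mul(Pow(Add(905, O), -1), Add(41, O)) (Function('q')(O) = Mul(Add(O, 41), Pow(Add(O, 905), -1)) = Mul(Add(41, O), Pow(Add(905, O), -1)) = Mul(Pow(Add(905, O), -1), Add(41, O)))
Pow(Add(933942, Function('q')(Function('j')(L))), -1) = Pow(Add(933942, Mul(Pow(Add(905, 2), -1), Add(41, 2))), -1) = Pow(Add(933942, Mul(Pow(907, -1), 43)), -1) = Pow(Add(933942, Mul(Rational(1, 907), 43)), -1) = Pow(Add(933942, Rational(43, 907)), -1) = Pow(Rational(847085437, 907), -1) = Rational(907, 847085437)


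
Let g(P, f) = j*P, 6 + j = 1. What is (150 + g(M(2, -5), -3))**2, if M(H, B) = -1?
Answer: 24025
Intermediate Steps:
j = -5 (j = -6 + 1 = -5)
g(P, f) = -5*P
(150 + g(M(2, -5), -3))**2 = (150 - 5*(-1))**2 = (150 + 5)**2 = 155**2 = 24025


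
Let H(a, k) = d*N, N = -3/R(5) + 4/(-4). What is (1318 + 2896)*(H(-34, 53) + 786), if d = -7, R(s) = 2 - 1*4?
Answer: 3297455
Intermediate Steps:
R(s) = -2 (R(s) = 2 - 4 = -2)
N = 1/2 (N = -3/(-2) + 4/(-4) = -3*(-1/2) + 4*(-1/4) = 3/2 - 1 = 1/2 ≈ 0.50000)
H(a, k) = -7/2 (H(a, k) = -7*1/2 = -7/2)
(1318 + 2896)*(H(-34, 53) + 786) = (1318 + 2896)*(-7/2 + 786) = 4214*(1565/2) = 3297455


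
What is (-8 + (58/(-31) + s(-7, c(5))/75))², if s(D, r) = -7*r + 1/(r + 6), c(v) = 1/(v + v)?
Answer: 21807769874641/223492562500 ≈ 97.577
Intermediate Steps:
c(v) = 1/(2*v)
s(D, r) = 1/(6 + r) - 7*r (s(D, r) = -7*r + 1/(6 + r) = 1/(6 + r) - 7*r)
(-8 + (58/(-31) + s(-7, c(5))/75))² = (-8 + (58/(-31) + ((1 - 21/5 - 7*((½)/5)²)/(6 + (½)/5))/75))² = (-8 + (58*(-1/31) + ((1 - 21/5 - 7*((½)*(⅕))²)/(6 + (½)*(⅕)))*(1/75)))² = (-8 + (-58/31 + ((1 - 42*⅒ - 7*(⅒)²)/(6 + ⅒))*(1/75)))² = (-8 + (-58/31 + ((1 - 21/5 - 7*1/100)/(61/10))*(1/75)))² = (-8 + (-58/31 + (10*(1 - 21/5 - 7/100)/61)*(1/75)))² = (-8 + (-58/31 + ((10/61)*(-327/100))*(1/75)))² = (-8 + (-58/31 - 327/610*1/75))² = (-8 + (-58/31 - 109/15250))² = (-8 - 887879/472750)² = (-4669879/472750)² = 21807769874641/223492562500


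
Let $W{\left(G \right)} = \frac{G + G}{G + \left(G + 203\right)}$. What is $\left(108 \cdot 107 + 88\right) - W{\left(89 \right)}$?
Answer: $\frac{4436186}{381} \approx 11644.0$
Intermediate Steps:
$W{\left(G \right)} = \frac{2 G}{203 + 2 G}$ ($W{\left(G \right)} = \frac{2 G}{G + \left(203 + G\right)} = \frac{2 G}{203 + 2 G}$)
$\left(108 \cdot 107 + 88\right) - W{\left(89 \right)} = \left(108 \cdot 107 + 88\right) - 2 \cdot 89 \frac{1}{203 + 2 \cdot 89} = \left(11556 + 88\right) - 2 \cdot 89 \frac{1}{203 + 178} = 11644 - 2 \cdot 89 \cdot \frac{1}{381} = 11644 - \frac{178}{381} = \frac{4436186}{381}$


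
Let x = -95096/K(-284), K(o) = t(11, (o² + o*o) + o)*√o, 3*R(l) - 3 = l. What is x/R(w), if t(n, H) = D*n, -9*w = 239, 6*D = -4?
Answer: 962847*I*√71/82786 ≈ 98.001*I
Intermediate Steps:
D = -⅔ (D = (⅙)*(-4) = -⅔ ≈ -0.66667)
w = -239/9 (w = -⅑*239 = -239/9 ≈ -26.556)
t(n, H) = -2*n/3
R(l) = 1 + l/3
K(o) = -22*√o/3 (K(o) = (-⅔*11)*√o = -22*√o/3)
x = -71322*I*√71/781 (x = -95096*3*I*√71/3124 = -71322*I*√71/781 ≈ -769.49*I)
x/R(w) = (-71322*I*√71/781)/(1 + (⅓)*(-239/9)) = (-71322*I*√71/781)/(1 - 239/27) = (-71322*I*√71/781)/(-212/27) = -71322*I*√71/781*(-27/212) = 962847*I*√71/82786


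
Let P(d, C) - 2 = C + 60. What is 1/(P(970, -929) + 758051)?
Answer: 1/757184 ≈ 1.3207e-6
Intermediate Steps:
P(d, C) = 62 + C (P(d, C) = 2 + (C + 60) = 2 + (60 + C) = 62 + C)
1/(P(970, -929) + 758051) = 1/((62 - 929) + 758051) = 1/(-867 + 758051) = 1/757184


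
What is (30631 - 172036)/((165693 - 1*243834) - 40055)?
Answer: 141405/118196 ≈ 1.1964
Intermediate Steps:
(30631 - 172036)/((165693 - 1*243834) - 40055) = -141405/((165693 - 243834) - 40055) = -141405/(-78141 - 40055) = -141405/(-118196) = -141405*(-1/118196) = 141405/118196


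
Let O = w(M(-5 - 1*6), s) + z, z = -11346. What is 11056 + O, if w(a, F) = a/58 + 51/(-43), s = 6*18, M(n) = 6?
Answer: -362980/1247 ≈ -291.08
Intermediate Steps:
s = 108
w(a, F) = -51/43 + a/58 (w(a, F) = a*(1/58) + 51*(-1/43) = a/58 - 51/43 = -51/43 + a/58)
O = -14149812/1247 (O = (-51/43 + (1/58)*6) - 11346 = (-51/43 + 3/29) - 11346 = -1350/1247 - 11346 = -14149812/1247 ≈ -11347.)
11056 + O = 11056 - 14149812/1247 = -362980/1247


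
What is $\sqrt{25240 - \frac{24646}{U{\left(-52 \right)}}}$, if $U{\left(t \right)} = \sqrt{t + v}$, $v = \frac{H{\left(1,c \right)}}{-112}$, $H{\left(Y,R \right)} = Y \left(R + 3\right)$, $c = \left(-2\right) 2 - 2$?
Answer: $\frac{2 \sqrt{213808298710 + 143464366 i \sqrt{40747}}}{5821} \approx 159.23 + 10.735 i$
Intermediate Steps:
$c = -6$ ($c = -4 - 2 = -6$)
$H{\left(Y,R \right)} = Y \left(3 + R\right)$
$v = \frac{3}{112}$ ($v = \frac{1 \left(3 - 6\right)}{-112} = 1 \left(-3\right) \left(- \frac{1}{112}\right) = \left(-3\right) \left(- \frac{1}{112}\right) = \frac{3}{112} \approx 0.026786$)
$U{\left(t \right)} = \sqrt{\frac{3}{112} + t}$ ($U{\left(t \right)} = \sqrt{t + \frac{3}{112}} = \sqrt{\frac{3}{112} + t}$)
$\sqrt{25240 - \frac{24646}{U{\left(-52 \right)}}} = \sqrt{25240 - \frac{24646}{\frac{1}{28} \sqrt{21 + 784 \left(-52\right)}}} = \sqrt{25240 - \frac{24646}{\frac{1}{28} \sqrt{21 - 40768}}} = \sqrt{25240 - \frac{24646}{\frac{1}{28} \sqrt{-40747}}} = \sqrt{25240 - \frac{24646}{\frac{1}{28} i \sqrt{40747}}} = \sqrt{25240 - 24646 \left(- \frac{4 i \sqrt{40747}}{5821}\right)} = \sqrt{25240 + \frac{98584 i \sqrt{40747}}{5821}}$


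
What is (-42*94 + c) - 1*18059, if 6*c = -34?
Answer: -66038/3 ≈ -22013.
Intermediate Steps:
c = -17/3 (c = (1/6)*(-34) = -17/3 ≈ -5.6667)
(-42*94 + c) - 1*18059 = (-42*94 - 17/3) - 1*18059 = (-3948 - 17/3) - 18059 = -11861/3 - 18059 = -66038/3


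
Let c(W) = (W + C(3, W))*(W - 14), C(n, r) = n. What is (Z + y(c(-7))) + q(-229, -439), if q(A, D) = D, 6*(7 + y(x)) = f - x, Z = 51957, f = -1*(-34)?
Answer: 154508/3 ≈ 51503.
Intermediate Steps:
f = 34
c(W) = (-14 + W)*(3 + W) (c(W) = (W + 3)*(W - 14) = (3 + W)*(-14 + W) = (-14 + W)*(3 + W))
y(x) = -4/3 - x/6 (y(x) = -7 + (34 - x)/6 = -7 + (17/3 - x/6) = -4/3 - x/6)
(Z + y(c(-7))) + q(-229, -439) = (51957 + (-4/3 - (-42 + (-7)² - 11*(-7))/6)) - 439 = (51957 + (-4/3 - (-42 + 49 + 77)/6)) - 439 = (51957 + (-4/3 - ⅙*84)) - 439 = (51957 + (-4/3 - 14)) - 439 = (51957 - 46/3) - 439 = 155825/3 - 439 = 154508/3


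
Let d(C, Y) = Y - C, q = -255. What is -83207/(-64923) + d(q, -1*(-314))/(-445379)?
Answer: 1948511014/1521860043 ≈ 1.2803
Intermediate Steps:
-83207/(-64923) + d(q, -1*(-314))/(-445379) = -83207/(-64923) + (-1*(-314) - 1*(-255))/(-445379) = -83207*(-1/64923) + (314 + 255)*(-1/445379) = 83207/64923 + 569*(-1/445379) = 83207/64923 - 569/445379 = 1948511014/1521860043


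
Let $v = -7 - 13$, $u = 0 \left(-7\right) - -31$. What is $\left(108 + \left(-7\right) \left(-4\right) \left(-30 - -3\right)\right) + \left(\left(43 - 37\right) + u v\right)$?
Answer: $-1262$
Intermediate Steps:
$u = 31$ ($u = 0 + 31 = 31$)
$v = -20$
$\left(108 + \left(-7\right) \left(-4\right) \left(-30 - -3\right)\right) + \left(\left(43 - 37\right) + u v\right) = \left(108 + \left(-7\right) \left(-4\right) \left(-30 - -3\right)\right) + \left(\left(43 - 37\right) + 31 \left(-20\right)\right) = \left(108 + 28 \left(-30 + 3\right)\right) + \left(6 - 620\right) = \left(108 + 28 \left(-27\right)\right) - 614 = \left(108 - 756\right) - 614 = -648 - 614 = -1262$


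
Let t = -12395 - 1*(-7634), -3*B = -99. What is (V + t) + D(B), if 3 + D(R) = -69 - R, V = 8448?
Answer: 3582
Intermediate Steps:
B = 33 (B = -⅓*(-99) = 33)
D(R) = -72 - R (D(R) = -3 + (-69 - R) = -72 - R)
t = -4761 (t = -12395 + 7634 = -4761)
(V + t) + D(B) = (8448 - 4761) + (-72 - 1*33) = 3687 + (-72 - 33) = 3687 - 105 = 3582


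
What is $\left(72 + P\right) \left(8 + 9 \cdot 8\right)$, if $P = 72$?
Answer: $11520$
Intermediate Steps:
$\left(72 + P\right) \left(8 + 9 \cdot 8\right) = \left(72 + 72\right) \left(8 + 9 \cdot 8\right) = 144 \left(8 + 72\right) = 144 \cdot 80 = 11520$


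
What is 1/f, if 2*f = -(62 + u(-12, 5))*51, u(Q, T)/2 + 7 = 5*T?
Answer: -1/2499 ≈ -0.00040016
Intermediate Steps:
u(Q, T) = -14 + 10*T (u(Q, T) = -14 + 2*(5*T) = -14 + 10*T)
f = -2499 (f = (-(62 + (-14 + 10*5))*51)/2 = (-(62 + (-14 + 50))*51)/2 = (-(62 + 36)*51)/2 = (-98*51)/2 = (-1*4998)/2 = (½)*(-4998) = -2499)
1/f = 1/(-2499) = -1/2499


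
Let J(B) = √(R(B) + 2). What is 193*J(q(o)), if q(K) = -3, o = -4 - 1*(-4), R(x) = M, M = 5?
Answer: 193*√7 ≈ 510.63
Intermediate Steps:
R(x) = 5
o = 0 (o = -4 + 4 = 0)
J(B) = √7 (J(B) = √(5 + 2) = √7)
193*J(q(o)) = 193*√7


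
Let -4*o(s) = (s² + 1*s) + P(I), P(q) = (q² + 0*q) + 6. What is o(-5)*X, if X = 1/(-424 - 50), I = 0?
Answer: 13/948 ≈ 0.013713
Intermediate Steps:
P(q) = 6 + q² (P(q) = (q² + 0) + 6 = q² + 6 = 6 + q²)
o(s) = -3/2 - s/4 - s²/4 (o(s) = -((s² + 1*s) + (6 + 0²))/4 = -((s² + s) + (6 + 0))/4 = -((s + s²) + 6)/4 = -(6 + s + s²)/4 = -3/2 - s/4 - s²/4)
X = -1/474 (X = 1/(-474) = -1/474 ≈ -0.0021097)
o(-5)*X = (-3/2 - ¼*(-5) - ¼*(-5)²)*(-1/474) = (-3/2 + 5/4 - ¼*25)*(-1/474) = (-3/2 + 5/4 - 25/4)*(-1/474) = -13/2*(-1/474) = 13/948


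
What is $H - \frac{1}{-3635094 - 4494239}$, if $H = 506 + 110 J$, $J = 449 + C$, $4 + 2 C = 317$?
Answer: $\frac{545567666964}{8129333} \approx 67111.0$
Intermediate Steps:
$C = \frac{313}{2}$ ($C = -2 + \frac{1}{2} \cdot 317 = -2 + \frac{317}{2} = \frac{313}{2} \approx 156.5$)
$J = \frac{1211}{2}$ ($J = 449 + \frac{313}{2} = \frac{1211}{2} \approx 605.5$)
$H = 67111$ ($H = 506 + 110 \cdot \frac{1211}{2} = 506 + 66605 = 67111$)
$H - \frac{1}{-3635094 - 4494239} = 67111 - \frac{1}{-3635094 - 4494239} = 67111 - \frac{1}{-8129333} = 67111 - - \frac{1}{8129333} = 67111 + \frac{1}{8129333} = \frac{545567666964}{8129333}$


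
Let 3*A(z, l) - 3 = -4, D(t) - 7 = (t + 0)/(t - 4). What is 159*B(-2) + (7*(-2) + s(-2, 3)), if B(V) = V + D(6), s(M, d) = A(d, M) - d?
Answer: 3764/3 ≈ 1254.7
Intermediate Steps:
D(t) = 7 + t/(-4 + t) (D(t) = 7 + (t + 0)/(t - 4) = 7 + t/(-4 + t))
A(z, l) = -⅓ (A(z, l) = 1 + (⅓)*(-4) = 1 - 4/3 = -⅓)
s(M, d) = -⅓ - d
B(V) = 10 + V (B(V) = V + 4*(-7 + 2*6)/(-4 + 6) = V + 4*(-7 + 12)/2 = V + 4*(½)*5 = V + 10 = 10 + V)
159*B(-2) + (7*(-2) + s(-2, 3)) = 159*(10 - 2) + (7*(-2) + (-⅓ - 1*3)) = 159*8 + (-14 + (-⅓ - 3)) = 1272 + (-14 - 10/3) = 1272 - 52/3 = 3764/3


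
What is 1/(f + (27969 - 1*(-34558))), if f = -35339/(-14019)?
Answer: 14019/876601352 ≈ 1.5992e-5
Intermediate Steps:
f = 35339/14019 (f = -35339*(-1/14019) = 35339/14019 ≈ 2.5208)
1/(f + (27969 - 1*(-34558))) = 1/(35339/14019 + (27969 - 1*(-34558))) = 1/(35339/14019 + (27969 + 34558)) = 1/(35339/14019 + 62527) = 1/(876601352/14019) = 14019/876601352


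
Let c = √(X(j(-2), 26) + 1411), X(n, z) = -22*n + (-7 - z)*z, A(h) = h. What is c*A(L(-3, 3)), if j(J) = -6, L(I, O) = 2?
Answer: 2*√685 ≈ 52.345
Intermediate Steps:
X(n, z) = -22*n + z*(-7 - z)
c = √685 (c = √((-1*26² - 22*(-6) - 7*26) + 1411) = √((-1*676 + 132 - 182) + 1411) = √((-676 + 132 - 182) + 1411) = √(-726 + 1411) = √685 ≈ 26.173)
c*A(L(-3, 3)) = √685*2 = 2*√685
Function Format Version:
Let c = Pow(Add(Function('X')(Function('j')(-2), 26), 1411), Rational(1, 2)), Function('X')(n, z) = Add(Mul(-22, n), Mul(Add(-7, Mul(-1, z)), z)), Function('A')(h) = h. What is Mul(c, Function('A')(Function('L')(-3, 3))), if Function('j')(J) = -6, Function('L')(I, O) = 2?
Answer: Mul(2, Pow(685, Rational(1, 2))) ≈ 52.345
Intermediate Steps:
Function('X')(n, z) = Add(Mul(-22, n), Mul(z, Add(-7, Mul(-1, z))))
c = Pow(685, Rational(1, 2)) (c = Pow(Add(Add(Mul(-1, Pow(26, 2)), Mul(-22, -6), Mul(-7, 26)), 1411), Rational(1, 2)) = Pow(Add(Add(Mul(-1, 676), 132, -182), 1411), Rational(1, 2)) = Pow(Add(Add(-676, 132, -182), 1411), Rational(1, 2)) = Pow(Add(-726, 1411), Rational(1, 2)) = Pow(685, Rational(1, 2)) ≈ 26.173)
Mul(c, Function('A')(Function('L')(-3, 3))) = Mul(Pow(685, Rational(1, 2)), 2) = Mul(2, Pow(685, Rational(1, 2)))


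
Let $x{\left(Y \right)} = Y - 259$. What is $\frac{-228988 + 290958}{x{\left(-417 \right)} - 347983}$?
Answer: $- \frac{61970}{348659} \approx -0.17774$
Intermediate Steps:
$x{\left(Y \right)} = -259 + Y$
$\frac{-228988 + 290958}{x{\left(-417 \right)} - 347983} = \frac{-228988 + 290958}{\left(-259 - 417\right) - 347983} = \frac{61970}{-676 - 347983} = \frac{61970}{-348659} = 61970 \left(- \frac{1}{348659}\right) = - \frac{61970}{348659}$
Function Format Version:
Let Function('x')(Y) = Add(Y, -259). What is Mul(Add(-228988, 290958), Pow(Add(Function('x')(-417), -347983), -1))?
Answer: Rational(-61970, 348659) ≈ -0.17774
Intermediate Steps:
Function('x')(Y) = Add(-259, Y)
Mul(Add(-228988, 290958), Pow(Add(Function('x')(-417), -347983), -1)) = Mul(Add(-228988, 290958), Pow(Add(Add(-259, -417), -347983), -1)) = Mul(61970, Pow(Add(-676, -347983), -1)) = Mul(61970, Pow(-348659, -1)) = Mul(61970, Rational(-1, 348659)) = Rational(-61970, 348659)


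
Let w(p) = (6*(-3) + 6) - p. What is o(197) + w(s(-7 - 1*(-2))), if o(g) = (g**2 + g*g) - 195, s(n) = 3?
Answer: 77408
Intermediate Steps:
w(p) = -12 - p (w(p) = (-18 + 6) - p = -12 - p)
o(g) = -195 + 2*g**2 (o(g) = (g**2 + g**2) - 195 = 2*g**2 - 195 = -195 + 2*g**2)
o(197) + w(s(-7 - 1*(-2))) = (-195 + 2*197**2) + (-12 - 1*3) = (-195 + 2*38809) + (-12 - 3) = (-195 + 77618) - 15 = 77423 - 15 = 77408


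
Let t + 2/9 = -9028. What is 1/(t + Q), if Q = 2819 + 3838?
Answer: -9/21341 ≈ -0.00042172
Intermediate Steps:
t = -81254/9 (t = -2/9 - 9028 = -81254/9 ≈ -9028.2)
Q = 6657
1/(t + Q) = 1/(-81254/9 + 6657) = 1/(-21341/9) = -9/21341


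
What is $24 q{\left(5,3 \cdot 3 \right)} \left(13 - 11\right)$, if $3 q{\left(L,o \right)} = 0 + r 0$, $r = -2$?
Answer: $0$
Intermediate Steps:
$q{\left(L,o \right)} = 0$ ($q{\left(L,o \right)} = \frac{0 - 0}{3} = \frac{0 + 0}{3} = \frac{1}{3} \cdot 0 = 0$)
$24 q{\left(5,3 \cdot 3 \right)} \left(13 - 11\right) = 24 \cdot 0 \left(13 - 11\right) = 0 \cdot 2 = 0$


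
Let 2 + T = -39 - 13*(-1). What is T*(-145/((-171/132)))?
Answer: -178640/57 ≈ -3134.0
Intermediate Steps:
T = -28 (T = -2 + (-39 - 13*(-1)) = -2 + (-39 - 1*(-13)) = -2 + (-39 + 13) = -2 - 26 = -28)
T*(-145/((-171/132))) = -(-4060)/((-171/132)) = -(-4060)/((-171*1/132)) = -(-4060)/(-57/44) = -(-4060)*(-44)/57 = -28*6380/57 = -178640/57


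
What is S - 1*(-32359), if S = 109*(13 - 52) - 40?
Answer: 28068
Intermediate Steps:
S = -4291 (S = 109*(-39) - 40 = -4251 - 40 = -4291)
S - 1*(-32359) = -4291 - 1*(-32359) = -4291 + 32359 = 28068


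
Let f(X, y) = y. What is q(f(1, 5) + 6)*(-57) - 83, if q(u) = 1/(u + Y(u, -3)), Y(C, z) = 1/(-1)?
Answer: -887/10 ≈ -88.700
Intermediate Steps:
Y(C, z) = -1
q(u) = 1/(-1 + u) (q(u) = 1/(u - 1) = 1/(-1 + u))
q(f(1, 5) + 6)*(-57) - 83 = -57/(-1 + (5 + 6)) - 83 = -57/(-1 + 11) - 83 = -57/10 - 83 = -887/10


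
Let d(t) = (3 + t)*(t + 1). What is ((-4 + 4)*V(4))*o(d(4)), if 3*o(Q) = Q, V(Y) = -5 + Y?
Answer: 0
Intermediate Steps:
d(t) = (1 + t)*(3 + t) (d(t) = (3 + t)*(1 + t) = (1 + t)*(3 + t))
o(Q) = Q/3
((-4 + 4)*V(4))*o(d(4)) = ((-4 + 4)*(-5 + 4))*((3 + 4² + 4*4)/3) = (0*(-1))*((3 + 16 + 16)/3) = 0*((⅓)*35) = 0*(35/3) = 0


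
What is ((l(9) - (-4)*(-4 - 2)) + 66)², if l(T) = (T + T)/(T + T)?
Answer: 1849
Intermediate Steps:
l(T) = 1 (l(T) = (2*T)/((2*T)) = (2*T)*(1/(2*T)) = 1)
((l(9) - (-4)*(-4 - 2)) + 66)² = ((1 - (-4)*(-4 - 2)) + 66)² = ((1 - (-4)*(-6)) + 66)² = ((1 - 1*24) + 66)² = ((1 - 24) + 66)² = (-23 + 66)² = 43² = 1849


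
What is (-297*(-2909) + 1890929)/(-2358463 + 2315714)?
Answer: -2754902/42749 ≈ -64.444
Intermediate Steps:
(-297*(-2909) + 1890929)/(-2358463 + 2315714) = (863973 + 1890929)/(-42749) = 2754902*(-1/42749) = -2754902/42749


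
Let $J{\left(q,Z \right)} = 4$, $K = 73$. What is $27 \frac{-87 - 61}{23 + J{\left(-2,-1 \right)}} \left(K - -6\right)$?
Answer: $-11692$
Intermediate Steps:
$27 \frac{-87 - 61}{23 + J{\left(-2,-1 \right)}} \left(K - -6\right) = 27 \frac{-87 - 61}{23 + 4} \left(73 - -6\right) = 27 \left(- \frac{148}{27}\right) \left(73 + 6\right) = 27 \left(\left(-148\right) \frac{1}{27}\right) 79 = 27 \left(- \frac{148}{27}\right) 79 = \left(-148\right) 79 = -11692$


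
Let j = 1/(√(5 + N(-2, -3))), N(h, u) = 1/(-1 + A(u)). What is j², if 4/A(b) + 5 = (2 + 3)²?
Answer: 4/15 ≈ 0.26667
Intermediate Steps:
A(b) = ⅕ (A(b) = 4/(-5 + (2 + 3)²) = 4/(-5 + 5²) = 4/(-5 + 25) = 4/20 = 4*(1/20) = ⅕)
N(h, u) = -5/4 (N(h, u) = 1/(-1 + ⅕) = 1/(-⅘) = -5/4)
j = 2*√15/15 (j = 1/(√(5 - 5/4)) = 1/(√(15/4)) = 1/(√15/2) = 2*√15/15 ≈ 0.51640)
j² = (2*√15/15)² = 4/15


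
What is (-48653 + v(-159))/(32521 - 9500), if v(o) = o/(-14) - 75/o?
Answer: -36091749/17081582 ≈ -2.1129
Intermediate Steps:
v(o) = -75/o - o/14 (v(o) = o*(-1/14) - 75/o = -o/14 - 75/o = -75/o - o/14)
(-48653 + v(-159))/(32521 - 9500) = (-48653 + (-75/(-159) - 1/14*(-159)))/(32521 - 9500) = (-48653 + (-75*(-1/159) + 159/14))/23021 = (-48653 + (25/53 + 159/14))*(1/23021) = (-48653 + 8777/742)*(1/23021) = -36091749/742*1/23021 = -36091749/17081582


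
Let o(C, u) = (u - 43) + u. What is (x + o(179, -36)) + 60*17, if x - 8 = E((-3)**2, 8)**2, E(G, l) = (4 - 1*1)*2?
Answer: 949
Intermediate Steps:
o(C, u) = -43 + 2*u (o(C, u) = (-43 + u) + u = -43 + 2*u)
E(G, l) = 6 (E(G, l) = (4 - 1)*2 = 3*2 = 6)
x = 44 (x = 8 + 6**2 = 8 + 36 = 44)
(x + o(179, -36)) + 60*17 = (44 + (-43 + 2*(-36))) + 60*17 = (44 + (-43 - 72)) + 1020 = (44 - 115) + 1020 = -71 + 1020 = 949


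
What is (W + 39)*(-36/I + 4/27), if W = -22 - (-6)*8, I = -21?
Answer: 22880/189 ≈ 121.06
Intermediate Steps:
W = 26 (W = -22 - 1*(-48) = -22 + 48 = 26)
(W + 39)*(-36/I + 4/27) = (26 + 39)*(-36/(-21) + 4/27) = 65*(-36*(-1/21) + 4*(1/27)) = 65*(12/7 + 4/27) = 65*(352/189) = 22880/189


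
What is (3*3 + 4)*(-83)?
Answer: -1079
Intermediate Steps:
(3*3 + 4)*(-83) = (9 + 4)*(-83) = 13*(-83) = -1079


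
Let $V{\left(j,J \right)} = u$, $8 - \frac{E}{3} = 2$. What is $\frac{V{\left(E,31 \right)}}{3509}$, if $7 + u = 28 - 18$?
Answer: $\frac{3}{3509} \approx 0.00085494$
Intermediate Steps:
$E = 18$ ($E = 24 - 6 = 18$)
$u = 3$ ($u = -7 + \left(28 - 18\right) = -7 + 10 = 3$)
$V{\left(j,J \right)} = 3$
$\frac{V{\left(E,31 \right)}}{3509} = \frac{3}{3509}$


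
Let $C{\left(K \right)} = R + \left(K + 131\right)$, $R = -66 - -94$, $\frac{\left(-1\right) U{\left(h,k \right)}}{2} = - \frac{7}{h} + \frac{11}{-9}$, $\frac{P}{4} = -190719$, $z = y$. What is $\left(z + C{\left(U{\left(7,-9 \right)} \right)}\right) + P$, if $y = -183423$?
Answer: $- \frac{8515220}{9} \approx -9.4614 \cdot 10^{5}$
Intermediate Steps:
$z = -183423$
$P = -762876$ ($P = 4 \left(-190719\right) = -762876$)
$U{\left(h,k \right)} = \frac{22}{9} + \frac{14}{h}$ ($U{\left(h,k \right)} = - 2 \left(- \frac{7}{h} + \frac{11}{-9}\right) = - 2 \left(- \frac{7}{h} + 11 \left(- \frac{1}{9}\right)\right) = - 2 \left(- \frac{7}{h} - \frac{11}{9}\right) = - 2 \left(- \frac{11}{9} - \frac{7}{h}\right) = \frac{22}{9} + \frac{14}{h}$)
$R = 28$ ($R = -66 + 94 = 28$)
$C{\left(K \right)} = 159 + K$ ($C{\left(K \right)} = 28 + \left(K + 131\right) = 28 + \left(131 + K\right) = 159 + K$)
$\left(z + C{\left(U{\left(7,-9 \right)} \right)}\right) + P = \left(-183423 + \left(159 + \left(\frac{22}{9} + \frac{14}{7}\right)\right)\right) - 762876 = \left(-183423 + \left(159 + \left(\frac{22}{9} + 14 \cdot \frac{1}{7}\right)\right)\right) - 762876 = \left(-183423 + \left(159 + \left(\frac{22}{9} + 2\right)\right)\right) - 762876 = \left(-183423 + \left(159 + \frac{40}{9}\right)\right) - 762876 = \left(-183423 + \frac{1471}{9}\right) - 762876 = - \frac{1649336}{9} - 762876 = - \frac{8515220}{9}$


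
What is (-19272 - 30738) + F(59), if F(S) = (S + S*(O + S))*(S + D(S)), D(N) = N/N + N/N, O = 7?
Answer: 191123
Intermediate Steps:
D(N) = 2 (D(N) = 1 + 1 = 2)
F(S) = (2 + S)*(S + S*(7 + S)) (F(S) = (S + S*(7 + S))*(S + 2) = (S + S*(7 + S))*(2 + S) = (2 + S)*(S + S*(7 + S)))
(-19272 - 30738) + F(59) = (-19272 - 30738) + 59*(16 + 59**2 + 10*59) = -50010 + 59*(16 + 3481 + 590) = -50010 + 59*4087 = -50010 + 241133 = 191123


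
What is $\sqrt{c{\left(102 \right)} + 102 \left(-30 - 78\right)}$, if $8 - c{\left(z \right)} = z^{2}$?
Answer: $2 i \sqrt{5353} \approx 146.33 i$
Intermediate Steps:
$c{\left(z \right)} = 8 - z^{2}$
$\sqrt{c{\left(102 \right)} + 102 \left(-30 - 78\right)} = \sqrt{\left(8 - 102^{2}\right) + 102 \left(-30 - 78\right)} = \sqrt{\left(8 - 10404\right) + 102 \left(-108\right)} = \sqrt{\left(8 - 10404\right) - 11016} = \sqrt{-10396 - 11016} = \sqrt{-21412} = 2 i \sqrt{5353}$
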